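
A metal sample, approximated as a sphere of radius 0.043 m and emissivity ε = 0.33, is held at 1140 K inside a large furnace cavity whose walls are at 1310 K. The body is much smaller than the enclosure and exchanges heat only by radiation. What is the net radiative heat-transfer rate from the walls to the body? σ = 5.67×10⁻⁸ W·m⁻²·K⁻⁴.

P_net ≈ 546 W

For a small grey body in a large enclosure: P_net = εσA(T_body⁴ − T_wall⁴).
A = 4πr² = 0.02324 m²; T_body⁴ − T_wall⁴ = 1.689×10¹² − 2.945×10¹² = -1.256×10¹² K⁴.
|P_net| = 0.33·5.67×10⁻⁸·0.02324·1.256×10¹².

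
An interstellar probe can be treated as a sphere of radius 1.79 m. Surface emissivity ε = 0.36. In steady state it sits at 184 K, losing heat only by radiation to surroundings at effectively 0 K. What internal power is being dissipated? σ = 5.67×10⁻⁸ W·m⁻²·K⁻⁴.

P ≈ 942 W

Steady state: P = εσA T⁴.
A = 4πr² = 40.26 m²; T⁴ = (184)⁴ = 1.146×10⁹ K⁴.
P = 0.36 × 5.67×10⁻⁸ × 40.26 × 1.146×10⁹.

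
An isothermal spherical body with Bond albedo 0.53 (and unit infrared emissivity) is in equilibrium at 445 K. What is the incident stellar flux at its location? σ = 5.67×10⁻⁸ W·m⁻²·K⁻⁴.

(1−a)S·πr² = σ·4πr²·T⁴ ⇒ S = 4σT⁴/(1−a).
S = 4·5.67×10⁻⁸·3.921×10¹⁰/0.470.

S ≈ 18900 W/m²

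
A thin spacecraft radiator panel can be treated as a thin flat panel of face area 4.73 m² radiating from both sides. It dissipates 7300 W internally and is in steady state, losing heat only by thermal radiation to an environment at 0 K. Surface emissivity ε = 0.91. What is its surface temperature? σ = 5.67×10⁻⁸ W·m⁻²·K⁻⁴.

T ≈ 350 K

Steady state: internal power = radiated power, P = εσA T⁴.
Radiating area A = 2·4.73 = 9.460 m².
T⁴ = P/(εσA) = 7300/(0.91·5.67×10⁻⁸·9.460) = 1.496×10¹⁰ K⁴.
T = (1.496×10¹⁰)^(1/4).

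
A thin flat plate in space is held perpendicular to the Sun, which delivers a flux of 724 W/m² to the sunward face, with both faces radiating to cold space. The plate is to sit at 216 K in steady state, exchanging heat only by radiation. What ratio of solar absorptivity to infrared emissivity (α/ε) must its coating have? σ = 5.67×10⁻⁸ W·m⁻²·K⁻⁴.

α/ε ≈ 0.341

Balance: αS·A = εσ·2A·T⁴ ⇒ α/ε = 2σT⁴/S.
α/ε = 2·5.67×10⁻⁸·(216)⁴/724 = 2·5.67×10⁻⁸·2.177×10⁹/724.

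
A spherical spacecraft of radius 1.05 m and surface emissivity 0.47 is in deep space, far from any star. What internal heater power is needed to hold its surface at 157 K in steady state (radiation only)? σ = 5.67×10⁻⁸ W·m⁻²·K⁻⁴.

P ≈ 224 W

P = εσ·4πr²·T⁴.
4πr² = 13.85 m²; T⁴ = 6.076×10⁸ K⁴.
P = 0.47·5.67×10⁻⁸·13.85·6.076×10⁸.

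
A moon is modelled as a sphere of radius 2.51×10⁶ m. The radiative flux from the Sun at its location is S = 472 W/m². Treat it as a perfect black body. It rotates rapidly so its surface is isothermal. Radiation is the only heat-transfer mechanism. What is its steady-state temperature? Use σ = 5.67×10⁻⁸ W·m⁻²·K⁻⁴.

At equilibrium, absorbed power = emitted power.
Absorbing cross-section = πr² = 1.979×10¹³ m²; emitting surface = 4πr² = 7.917×10¹³ m² (ratio 4).
S·A_cross = εσ·A_surf·T⁴  ⇒  T⁴ = S/(4σ).
T⁴ = 1.00·472/(4·5.67×10⁻⁸) = 2.081×10⁹ K⁴.
T = (2.081×10⁹)^(1/4).

T ≈ 214 K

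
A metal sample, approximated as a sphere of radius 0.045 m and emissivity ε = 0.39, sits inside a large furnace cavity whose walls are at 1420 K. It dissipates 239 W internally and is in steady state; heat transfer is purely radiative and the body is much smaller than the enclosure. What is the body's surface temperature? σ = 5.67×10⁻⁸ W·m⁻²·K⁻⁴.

T ≈ 1460 K

For a small grey body in a large enclosure, net radiated power = εσA(T⁴ − T_w⁴).
Steady state: P = εσA(T⁴ − T_w⁴) with A = 4πr² = 0.02545 m².
T⁴ = P/(εσA) + T_w⁴ = 239/(0.39·5.67×10⁻⁸·0.02545) + (1420)⁴
    = 4.247×10¹¹ + 4.066×10¹² = 4.491×10¹² K⁴.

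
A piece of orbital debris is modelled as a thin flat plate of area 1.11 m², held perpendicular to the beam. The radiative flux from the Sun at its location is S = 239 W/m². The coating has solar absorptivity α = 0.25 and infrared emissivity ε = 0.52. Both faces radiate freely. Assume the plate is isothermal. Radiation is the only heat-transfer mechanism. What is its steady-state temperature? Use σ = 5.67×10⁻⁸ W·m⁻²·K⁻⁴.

At equilibrium, absorbed power = emitted power.
Absorbing cross-section = A = 1.110 m²; emitting surface = 2A = 2.220 m² (ratio 2).
αS·A_cross = εσ·A_surf·T⁴  ⇒  T⁴ = αS/(ε·2σ).
T⁴ = 0.250·239/(0.52·2·5.67×10⁻⁸) = 1.013×10⁹ K⁴.
T = (1.013×10⁹)^(1/4).

T ≈ 178 K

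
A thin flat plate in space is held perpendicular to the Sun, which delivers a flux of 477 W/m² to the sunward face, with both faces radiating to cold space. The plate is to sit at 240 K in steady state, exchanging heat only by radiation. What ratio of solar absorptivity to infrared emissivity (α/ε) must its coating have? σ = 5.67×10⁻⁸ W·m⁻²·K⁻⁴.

α/ε ≈ 0.789

Balance: αS·A = εσ·2A·T⁴ ⇒ α/ε = 2σT⁴/S.
α/ε = 2·5.67×10⁻⁸·(240)⁴/477 = 2·5.67×10⁻⁸·3.318×10⁹/477.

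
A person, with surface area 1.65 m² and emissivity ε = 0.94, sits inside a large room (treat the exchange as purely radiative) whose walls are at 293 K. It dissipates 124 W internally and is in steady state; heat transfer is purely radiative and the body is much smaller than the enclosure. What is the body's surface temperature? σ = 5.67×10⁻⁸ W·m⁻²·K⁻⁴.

T ≈ 306 K

For a small grey body in a large enclosure, net radiated power = εσA(T⁴ − T_w⁴).
Steady state: P = εσA(T⁴ − T_w⁴) with A = 1.65 m².
T⁴ = P/(εσA) + T_w⁴ = 124/(0.94·5.67×10⁻⁸·1.650) + (293)⁴
    = 1.410×10⁹ + 7.370×10⁹ = 8.780×10⁹ K⁴.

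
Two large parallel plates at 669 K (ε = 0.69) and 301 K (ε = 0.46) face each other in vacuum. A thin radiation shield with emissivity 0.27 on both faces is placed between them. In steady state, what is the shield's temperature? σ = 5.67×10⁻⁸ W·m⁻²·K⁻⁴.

In steady state the net flux on the hot side equals that on the cold side.
σ(T₁⁴−T_s⁴)/D₁ = σ(T_s⁴−T₂⁴)/D₂, with D₁ = 1/ε₁+1/ε_s−1 = 4.153, D₂ = 1/ε_s+1/ε₂−1 = 4.878.
Solve for T_s⁴: T_s⁴ = (D₂·T₁⁴ + D₁·T₂⁴)/(D₁+D₂) = 1.120×10¹¹ K⁴.

T_s ≈ 578 K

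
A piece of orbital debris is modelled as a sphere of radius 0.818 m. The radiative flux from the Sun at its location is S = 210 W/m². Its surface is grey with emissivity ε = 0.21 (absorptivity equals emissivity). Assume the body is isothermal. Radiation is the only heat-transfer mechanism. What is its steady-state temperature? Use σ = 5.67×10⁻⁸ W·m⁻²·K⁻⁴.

At equilibrium, absorbed power = emitted power.
Absorbing cross-section = πr² = 2.102 m²; emitting surface = 4πr² = 8.408 m² (ratio 4).
εS·A_cross = εσ·A_surf·T⁴  ⇒  T⁴ = S/(4σ)   (ε cancels).
T⁴ = 210/(4·5.67×10⁻⁸) = 9.259×10⁸ K⁴.
T = (9.259×10⁸)^(1/4).

T ≈ 174 K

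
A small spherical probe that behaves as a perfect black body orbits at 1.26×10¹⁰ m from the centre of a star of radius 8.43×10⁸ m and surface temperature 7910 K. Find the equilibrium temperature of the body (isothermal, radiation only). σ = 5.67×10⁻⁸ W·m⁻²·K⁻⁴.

The star's surface emits σT_*⁴; at distance d the flux is S = σT_*⁴(R_*/d)².
S = 5.67×10⁻⁸·(7910)⁴·(8.43×10⁸/1.26×10¹⁰)² = 9.936×10⁵ W/m².
For an isothermal sphere T⁴ = (1−a)S/(4σ) = 4.381×10¹² K⁴.

T ≈ 1450 K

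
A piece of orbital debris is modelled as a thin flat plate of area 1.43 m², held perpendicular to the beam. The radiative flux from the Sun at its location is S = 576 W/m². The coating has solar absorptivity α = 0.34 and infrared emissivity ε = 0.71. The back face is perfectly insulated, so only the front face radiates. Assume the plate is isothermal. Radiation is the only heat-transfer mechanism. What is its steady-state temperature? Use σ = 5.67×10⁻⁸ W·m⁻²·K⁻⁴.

T ≈ 264 K

At equilibrium, absorbed power = emitted power.
Absorbing cross-section = A = 1.430 m²; emitting surface = A = 1.430 m² (ratio 1).
αS·A_cross = εσ·A_surf·T⁴  ⇒  T⁴ = αS/(ε·1σ).
T⁴ = 0.340·576/(0.71·1·5.67×10⁻⁸) = 4.865×10⁹ K⁴.
T = (4.865×10⁹)^(1/4).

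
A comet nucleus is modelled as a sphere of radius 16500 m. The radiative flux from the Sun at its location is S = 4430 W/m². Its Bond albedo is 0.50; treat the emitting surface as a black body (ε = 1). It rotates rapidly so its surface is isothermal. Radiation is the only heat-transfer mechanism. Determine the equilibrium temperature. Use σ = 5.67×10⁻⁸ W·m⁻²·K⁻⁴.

T ≈ 314 K

At equilibrium, absorbed power = emitted power.
Absorbing cross-section = πr² = 8.553×10⁸ m²; emitting surface = 4πr² = 3.421×10⁹ m² (ratio 4).
(1−a)S·A_cross = εσ·A_surf·T⁴  ⇒  T⁴ = (1−a)S/(4σ).
T⁴ = 0.500·4430/(4·5.67×10⁻⁸) = 9.766×10⁹ K⁴.
T = (9.766×10⁹)^(1/4).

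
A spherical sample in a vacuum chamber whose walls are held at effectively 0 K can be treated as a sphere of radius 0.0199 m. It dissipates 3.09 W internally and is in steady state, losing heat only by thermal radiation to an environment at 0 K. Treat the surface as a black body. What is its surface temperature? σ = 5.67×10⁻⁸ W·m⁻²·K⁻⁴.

T ≈ 323 K

Steady state: internal power = radiated power, P = εσA T⁴.
Radiating area A = 4πr² = 0.004976 m².
T⁴ = P/(εσA) = 3.09/(1.0·5.67×10⁻⁸·0.004976) = 1.095×10¹⁰ K⁴.
T = (1.095×10¹⁰)^(1/4).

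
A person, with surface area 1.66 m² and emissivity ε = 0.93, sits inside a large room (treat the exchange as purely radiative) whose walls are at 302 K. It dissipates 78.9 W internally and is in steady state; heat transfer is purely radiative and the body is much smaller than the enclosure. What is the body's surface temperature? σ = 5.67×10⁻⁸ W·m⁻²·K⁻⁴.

For a small grey body in a large enclosure, net radiated power = εσA(T⁴ − T_w⁴).
Steady state: P = εσA(T⁴ − T_w⁴) with A = 1.66 m².
T⁴ = P/(εσA) + T_w⁴ = 78.9/(0.93·5.67×10⁻⁸·1.660) + (302)⁴
    = 9.014×10⁸ + 8.318×10⁹ = 9.220×10⁹ K⁴.

T ≈ 310 K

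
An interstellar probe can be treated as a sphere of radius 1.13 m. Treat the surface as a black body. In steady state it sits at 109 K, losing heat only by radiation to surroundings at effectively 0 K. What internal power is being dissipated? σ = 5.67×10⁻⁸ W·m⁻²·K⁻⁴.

Steady state: P = εσA T⁴.
A = 4πr² = 16.05 m²; T⁴ = (109)⁴ = 1.412×10⁸ K⁴.
P = 1.0 × 5.67×10⁻⁸ × 16.05 × 1.412×10⁸.

P ≈ 128 W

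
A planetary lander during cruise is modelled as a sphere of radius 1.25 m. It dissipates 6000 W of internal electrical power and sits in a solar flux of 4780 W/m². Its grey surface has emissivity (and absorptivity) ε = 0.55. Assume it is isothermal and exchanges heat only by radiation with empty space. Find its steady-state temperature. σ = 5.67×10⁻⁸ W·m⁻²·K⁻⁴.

T ≈ 419 K

At steady state, absorbed solar power + internal power = radiated power.
Absorbed: α·S·A_cross = 0.55·4780·4.909 = 12910 W (cross-section πr²).
Total input = 12910 + 6000 = 18910 W.
Radiated: εσ·A_surf·T⁴ with A_surf = 4πr² = 19.63 m².
T⁴ = 18910/(0.55·5.67×10⁻⁸·19.63) = 3.087×10¹⁰ K⁴.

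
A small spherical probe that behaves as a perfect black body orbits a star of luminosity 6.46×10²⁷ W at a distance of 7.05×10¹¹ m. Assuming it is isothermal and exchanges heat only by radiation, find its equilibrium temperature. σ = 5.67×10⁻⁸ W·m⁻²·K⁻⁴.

First find the stellar flux at distance d: S = L/(4πd²) = 6.46×10²⁷/(4π·(7.05×10¹¹)²) = 1034 W/m².
For an isothermal sphere, absorbed (1−a)S·πr² = emitted σ·4πr²·T⁴, so T⁴ = (1−a)S/(4σ).
T⁴ = 1.00·1034/(4·5.67×10⁻⁸) = 4.560×10⁹ K⁴.

T ≈ 260 K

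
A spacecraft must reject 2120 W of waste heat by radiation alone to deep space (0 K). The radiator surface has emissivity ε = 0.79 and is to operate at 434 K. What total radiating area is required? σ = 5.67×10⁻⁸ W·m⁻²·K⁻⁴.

P = εσA T⁴ ⇒ A = P/(εσT⁴).
T⁴ = 3.548×10¹⁰ K⁴.
A = 2120/(0.79 × 5.67×10⁻⁸ × 3.548×10¹⁰).

A ≈ 1.33 m²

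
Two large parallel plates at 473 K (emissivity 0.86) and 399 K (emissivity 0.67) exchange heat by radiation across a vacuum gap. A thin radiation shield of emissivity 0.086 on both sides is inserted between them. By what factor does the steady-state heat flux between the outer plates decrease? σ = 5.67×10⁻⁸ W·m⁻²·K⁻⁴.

Without shield: q₀ = σΔ(T⁴)/(1/ε₁+1/ε₂−1) with denominator 1.655.
With shield the two gaps are in series; the resistances add: (1/ε₁+1/ε_s−1)+(1/ε_s+1/ε₂−1) = 11.79+12.12 = 23.91.
Heat-flux ratio q₀/q = 23.91/1.655.

factor ≈ 14.4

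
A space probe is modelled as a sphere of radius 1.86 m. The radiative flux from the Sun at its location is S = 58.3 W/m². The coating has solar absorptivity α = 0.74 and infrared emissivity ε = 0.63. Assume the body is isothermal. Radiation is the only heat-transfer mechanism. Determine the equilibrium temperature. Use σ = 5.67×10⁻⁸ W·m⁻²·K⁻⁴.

At equilibrium, absorbed power = emitted power.
Absorbing cross-section = πr² = 10.87 m²; emitting surface = 4πr² = 43.47 m² (ratio 4).
αS·A_cross = εσ·A_surf·T⁴  ⇒  T⁴ = αS/(ε·4σ).
T⁴ = 0.740·58.3/(0.63·4·5.67×10⁻⁸) = 3.019×10⁸ K⁴.
T = (3.019×10⁸)^(1/4).

T ≈ 132 K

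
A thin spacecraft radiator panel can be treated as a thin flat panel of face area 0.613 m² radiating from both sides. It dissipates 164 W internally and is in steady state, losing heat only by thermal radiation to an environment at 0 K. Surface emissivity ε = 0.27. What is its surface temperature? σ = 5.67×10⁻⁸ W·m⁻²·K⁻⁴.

Steady state: internal power = radiated power, P = εσA T⁴.
Radiating area A = 2·0.613 = 1.226 m².
T⁴ = P/(εσA) = 164/(0.27·5.67×10⁻⁸·1.226) = 8.738×10⁹ K⁴.
T = (8.738×10⁹)^(1/4).

T ≈ 306 K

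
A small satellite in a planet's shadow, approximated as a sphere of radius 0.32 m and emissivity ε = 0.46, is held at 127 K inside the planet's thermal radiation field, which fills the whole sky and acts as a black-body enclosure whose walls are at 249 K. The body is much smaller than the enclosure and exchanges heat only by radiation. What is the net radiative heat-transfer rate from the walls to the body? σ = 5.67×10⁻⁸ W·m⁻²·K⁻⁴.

For a small grey body in a large enclosure: P_net = εσA(T_body⁴ − T_wall⁴).
A = 4πr² = 1.287 m²; T_body⁴ − T_wall⁴ = 2.601×10⁸ − 3.844×10⁹ = -3.584×10⁹ K⁴.
|P_net| = 0.46·5.67×10⁻⁸·1.287·3.584×10⁹.

P_net ≈ 120 W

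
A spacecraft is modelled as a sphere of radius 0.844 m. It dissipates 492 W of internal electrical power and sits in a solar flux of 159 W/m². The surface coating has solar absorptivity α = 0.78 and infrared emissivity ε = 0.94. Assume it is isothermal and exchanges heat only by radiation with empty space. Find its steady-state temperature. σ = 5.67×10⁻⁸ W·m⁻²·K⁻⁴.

T ≈ 200 K

At steady state, absorbed solar power + internal power = radiated power.
Absorbed: α·S·A_cross = 0.78·159·2.238 = 277.5 W (cross-section πr²).
Total input = 277.5 + 492 = 769.5 W.
Radiated: εσ·A_surf·T⁴ with A_surf = 4πr² = 8.951 m².
T⁴ = 769.5/(0.94·5.67×10⁻⁸·8.951) = 1.613×10⁹ K⁴.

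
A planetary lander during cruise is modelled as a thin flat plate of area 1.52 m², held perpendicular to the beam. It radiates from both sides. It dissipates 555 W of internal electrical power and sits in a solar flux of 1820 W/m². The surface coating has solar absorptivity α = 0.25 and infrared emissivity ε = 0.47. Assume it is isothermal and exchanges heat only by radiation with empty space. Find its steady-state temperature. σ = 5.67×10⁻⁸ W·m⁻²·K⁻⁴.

At steady state, absorbed solar power + internal power = radiated power.
Absorbed: α·S·A_cross = 0.25·1820·1.520 = 691.6 W (cross-section A).
Total input = 691.6 + 555 = 1247 W.
Radiated: εσ·A_surf·T⁴ with A_surf = 2A = 3.040 m².
T⁴ = 1247/(0.47·5.67×10⁻⁸·3.040) = 1.539×10¹⁰ K⁴.

T ≈ 352 K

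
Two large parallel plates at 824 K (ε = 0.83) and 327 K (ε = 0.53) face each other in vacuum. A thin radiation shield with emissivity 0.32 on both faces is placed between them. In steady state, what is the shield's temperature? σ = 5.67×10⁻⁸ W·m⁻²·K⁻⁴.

In steady state the net flux on the hot side equals that on the cold side.
σ(T₁⁴−T_s⁴)/D₁ = σ(T_s⁴−T₂⁴)/D₂, with D₁ = 1/ε₁+1/ε_s−1 = 3.330, D₂ = 1/ε_s+1/ε₂−1 = 4.012.
Solve for T_s⁴: T_s⁴ = (D₂·T₁⁴ + D₁·T₂⁴)/(D₁+D₂) = 2.571×10¹¹ K⁴.

T_s ≈ 712 K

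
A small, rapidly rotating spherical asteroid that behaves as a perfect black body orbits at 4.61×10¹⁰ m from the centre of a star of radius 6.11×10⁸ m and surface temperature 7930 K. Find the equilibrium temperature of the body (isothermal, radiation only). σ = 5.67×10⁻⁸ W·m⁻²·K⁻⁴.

T ≈ 646 K

The star's surface emits σT_*⁴; at distance d the flux is S = σT_*⁴(R_*/d)².
S = 5.67×10⁻⁸·(7930)⁴·(6.11×10⁸/4.61×10¹⁰)² = 39390 W/m².
For an isothermal sphere T⁴ = (1−a)S/(4σ) = 1.737×10¹¹ K⁴.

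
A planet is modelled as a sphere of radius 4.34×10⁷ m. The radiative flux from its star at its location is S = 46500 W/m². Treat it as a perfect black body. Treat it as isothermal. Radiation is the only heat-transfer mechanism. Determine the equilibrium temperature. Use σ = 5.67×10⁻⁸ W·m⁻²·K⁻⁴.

At equilibrium, absorbed power = emitted power.
Absorbing cross-section = πr² = 5.917×10¹⁵ m²; emitting surface = 4πr² = 2.367×10¹⁶ m² (ratio 4).
S·A_cross = εσ·A_surf·T⁴  ⇒  T⁴ = S/(4σ).
T⁴ = 1.00·46500/(4·5.67×10⁻⁸) = 2.050×10¹¹ K⁴.
T = (2.050×10¹¹)^(1/4).

T ≈ 673 K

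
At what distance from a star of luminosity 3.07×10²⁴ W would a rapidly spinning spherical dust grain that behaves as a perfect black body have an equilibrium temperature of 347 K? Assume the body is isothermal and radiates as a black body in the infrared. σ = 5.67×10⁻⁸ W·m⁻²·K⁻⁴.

d ≈ 8.62×10⁹ m

For an isothermal black-emitting sphere, (1−a)S·πr² = σ·4πr²·T⁴ ⇒ S = 4σT⁴/(1−a).
S = 4·5.67×10⁻⁸·(347)⁴/1.00 = 3288 W/m².
Flux falls as S = L/(4πd²), so d = √(L/(4πS)) = √(3.07×10²⁴/(4π·3288)).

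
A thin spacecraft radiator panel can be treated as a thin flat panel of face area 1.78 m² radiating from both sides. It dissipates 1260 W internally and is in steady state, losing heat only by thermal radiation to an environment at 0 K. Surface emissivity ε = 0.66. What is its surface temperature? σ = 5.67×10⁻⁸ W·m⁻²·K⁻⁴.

T ≈ 312 K

Steady state: internal power = radiated power, P = εσA T⁴.
Radiating area A = 2·1.78 = 3.560 m².
T⁴ = P/(εσA) = 1260/(0.66·5.67×10⁻⁸·3.560) = 9.458×10⁹ K⁴.
T = (9.458×10⁹)^(1/4).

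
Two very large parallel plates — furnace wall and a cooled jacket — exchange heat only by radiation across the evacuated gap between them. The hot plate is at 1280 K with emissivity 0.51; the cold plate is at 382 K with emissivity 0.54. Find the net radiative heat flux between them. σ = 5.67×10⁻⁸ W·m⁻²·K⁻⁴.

q ≈ 53700 W/m²

For two infinite grey parallel plates, q = σ(T₁⁴ − T₂⁴)/(1/ε₁ + 1/ε₂ − 1).
T₁⁴ − T₂⁴ = 2.684×10¹² − 2.129×10¹⁰ = 2.663×10¹² K⁴.
1/ε₁ + 1/ε₂ − 1 = 1.961 + 1.852 − 1 = 2.813.
q = 5.67×10⁻⁸ × 2.663×10¹² / 2.813.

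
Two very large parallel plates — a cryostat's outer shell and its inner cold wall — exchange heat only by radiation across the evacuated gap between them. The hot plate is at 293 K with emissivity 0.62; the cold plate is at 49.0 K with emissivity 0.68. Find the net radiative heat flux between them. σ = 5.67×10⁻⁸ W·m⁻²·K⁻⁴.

q ≈ 200 W/m²

For two infinite grey parallel plates, q = σ(T₁⁴ − T₂⁴)/(1/ε₁ + 1/ε₂ − 1).
T₁⁴ − T₂⁴ = 7.370×10⁹ − 5.765×10⁶ = 7.364×10⁹ K⁴.
1/ε₁ + 1/ε₂ − 1 = 1.613 + 1.471 − 1 = 2.083.
q = 5.67×10⁻⁸ × 7.364×10⁹ / 2.083.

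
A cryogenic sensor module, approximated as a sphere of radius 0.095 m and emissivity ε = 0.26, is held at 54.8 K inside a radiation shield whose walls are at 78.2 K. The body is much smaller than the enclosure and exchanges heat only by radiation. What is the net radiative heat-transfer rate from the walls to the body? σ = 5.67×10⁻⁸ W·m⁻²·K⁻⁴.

For a small grey body in a large enclosure: P_net = εσA(T_body⁴ − T_wall⁴).
A = 4πr² = 0.1134 m²; T_body⁴ − T_wall⁴ = 9.018×10⁶ − 3.740×10⁷ = -2.838×10⁷ K⁴.
|P_net| = 0.26·5.67×10⁻⁸·0.1134·2.838×10⁷.

P_net ≈ 0.0474 W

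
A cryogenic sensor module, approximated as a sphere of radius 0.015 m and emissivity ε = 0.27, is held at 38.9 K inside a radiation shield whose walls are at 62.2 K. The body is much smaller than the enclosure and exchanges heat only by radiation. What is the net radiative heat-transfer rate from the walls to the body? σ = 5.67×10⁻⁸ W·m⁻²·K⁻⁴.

For a small grey body in a large enclosure: P_net = εσA(T_body⁴ − T_wall⁴).
A = 4πr² = 0.002827 m²; T_body⁴ − T_wall⁴ = 2.290×10⁶ − 1.497×10⁷ = -1.268×10⁷ K⁴.
|P_net| = 0.27·5.67×10⁻⁸·0.002827·1.268×10⁷.

P_net ≈ 5.49×10⁻⁴ W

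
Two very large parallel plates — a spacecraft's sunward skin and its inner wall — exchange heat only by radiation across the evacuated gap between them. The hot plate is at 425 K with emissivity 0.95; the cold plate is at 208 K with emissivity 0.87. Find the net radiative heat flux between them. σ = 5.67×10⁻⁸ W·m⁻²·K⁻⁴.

q ≈ 1450 W/m²

For two infinite grey parallel plates, q = σ(T₁⁴ − T₂⁴)/(1/ε₁ + 1/ε₂ − 1).
T₁⁴ − T₂⁴ = 3.263×10¹⁰ − 1.872×10⁹ = 3.075×10¹⁰ K⁴.
1/ε₁ + 1/ε₂ − 1 = 1.053 + 1.149 − 1 = 1.202.
q = 5.67×10⁻⁸ × 3.075×10¹⁰ / 1.202.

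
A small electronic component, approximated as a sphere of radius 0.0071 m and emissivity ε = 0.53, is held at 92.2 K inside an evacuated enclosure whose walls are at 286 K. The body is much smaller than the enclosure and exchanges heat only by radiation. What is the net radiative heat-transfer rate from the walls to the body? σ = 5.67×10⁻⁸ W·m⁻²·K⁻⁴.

P_net ≈ 0.126 W

For a small grey body in a large enclosure: P_net = εσA(T_body⁴ − T_wall⁴).
A = 4πr² = 6.335×10⁻⁴ m²; T_body⁴ − T_wall⁴ = 7.226×10⁷ − 6.691×10⁹ = -6.618×10⁹ K⁴.
|P_net| = 0.53·5.67×10⁻⁸·6.335×10⁻⁴·6.618×10⁹.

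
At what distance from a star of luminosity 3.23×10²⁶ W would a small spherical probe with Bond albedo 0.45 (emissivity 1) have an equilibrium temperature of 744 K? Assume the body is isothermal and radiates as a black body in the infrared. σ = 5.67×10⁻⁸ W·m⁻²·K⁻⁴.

For an isothermal black-emitting sphere, (1−a)S·πr² = σ·4πr²·T⁴ ⇒ S = 4σT⁴/(1−a).
S = 4·5.67×10⁻⁸·(744)⁴/0.550 = 1.263×10⁵ W/m².
Flux falls as S = L/(4πd²), so d = √(L/(4πS)) = √(3.23×10²⁶/(4π·1.263×10⁵)).

d ≈ 1.43×10¹⁰ m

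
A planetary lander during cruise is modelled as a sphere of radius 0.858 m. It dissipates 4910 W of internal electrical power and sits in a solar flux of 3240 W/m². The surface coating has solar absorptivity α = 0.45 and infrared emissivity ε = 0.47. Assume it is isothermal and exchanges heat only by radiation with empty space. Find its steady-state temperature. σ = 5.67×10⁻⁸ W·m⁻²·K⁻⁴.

T ≈ 428 K

At steady state, absorbed solar power + internal power = radiated power.
Absorbed: α·S·A_cross = 0.45·3240·2.313 = 3372 W (cross-section πr²).
Total input = 3372 + 4910 = 8282 W.
Radiated: εσ·A_surf·T⁴ with A_surf = 4πr² = 9.251 m².
T⁴ = 8282/(0.47·5.67×10⁻⁸·9.251) = 3.359×10¹⁰ K⁴.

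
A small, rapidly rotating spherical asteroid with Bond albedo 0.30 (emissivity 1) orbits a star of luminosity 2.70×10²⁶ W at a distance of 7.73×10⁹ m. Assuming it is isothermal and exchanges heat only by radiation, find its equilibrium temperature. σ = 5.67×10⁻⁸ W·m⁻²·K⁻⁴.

T ≈ 1030 K

First find the stellar flux at distance d: S = L/(4πd²) = 2.70×10²⁶/(4π·(7.73×10⁹)²) = 3.596×10⁵ W/m².
For an isothermal sphere, absorbed (1−a)S·πr² = emitted σ·4πr²·T⁴, so T⁴ = (1−a)S/(4σ).
T⁴ = 0.700·3.596×10⁵/(4·5.67×10⁻⁸) = 1.110×10¹² K⁴.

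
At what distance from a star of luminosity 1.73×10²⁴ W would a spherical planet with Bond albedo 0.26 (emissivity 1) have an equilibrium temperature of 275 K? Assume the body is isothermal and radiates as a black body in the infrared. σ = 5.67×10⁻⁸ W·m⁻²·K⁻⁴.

d ≈ 8.86×10⁹ m

For an isothermal black-emitting sphere, (1−a)S·πr² = σ·4πr²·T⁴ ⇒ S = 4σT⁴/(1−a).
S = 4·5.67×10⁻⁸·(275)⁴/0.740 = 1753 W/m².
Flux falls as S = L/(4πd²), so d = √(L/(4πS)) = √(1.73×10²⁴/(4π·1753)).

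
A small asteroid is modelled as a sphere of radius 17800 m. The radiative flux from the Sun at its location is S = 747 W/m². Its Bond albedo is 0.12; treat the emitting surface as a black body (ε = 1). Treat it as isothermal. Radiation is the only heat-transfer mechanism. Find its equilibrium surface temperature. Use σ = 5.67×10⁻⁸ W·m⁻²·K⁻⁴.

At equilibrium, absorbed power = emitted power.
Absorbing cross-section = πr² = 9.954×10⁸ m²; emitting surface = 4πr² = 3.982×10⁹ m² (ratio 4).
(1−a)S·A_cross = εσ·A_surf·T⁴  ⇒  T⁴ = (1−a)S/(4σ).
T⁴ = 0.880·747/(4·5.67×10⁻⁸) = 2.898×10⁹ K⁴.
T = (2.898×10⁹)^(1/4).

T ≈ 232 K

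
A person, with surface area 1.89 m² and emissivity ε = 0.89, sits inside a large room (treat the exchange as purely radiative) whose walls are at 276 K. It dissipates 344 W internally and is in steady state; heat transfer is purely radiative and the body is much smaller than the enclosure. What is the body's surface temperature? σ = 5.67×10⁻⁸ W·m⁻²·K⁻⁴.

For a small grey body in a large enclosure, net radiated power = εσA(T⁴ − T_w⁴).
Steady state: P = εσA(T⁴ − T_w⁴) with A = 1.89 m².
T⁴ = P/(εσA) + T_w⁴ = 344/(0.89·5.67×10⁻⁸·1.890) + (276)⁴
    = 3.607×10⁹ + 5.803×10⁹ = 9.410×10⁹ K⁴.

T ≈ 311 K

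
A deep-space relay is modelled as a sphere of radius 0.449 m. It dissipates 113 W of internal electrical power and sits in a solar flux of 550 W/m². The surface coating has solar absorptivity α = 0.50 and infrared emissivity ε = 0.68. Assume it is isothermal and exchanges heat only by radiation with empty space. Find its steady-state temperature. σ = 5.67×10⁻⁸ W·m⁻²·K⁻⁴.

T ≈ 233 K

At steady state, absorbed solar power + internal power = radiated power.
Absorbed: α·S·A_cross = 0.50·550·0.6333 = 174.2 W (cross-section πr²).
Total input = 174.2 + 113 = 287.2 W.
Radiated: εσ·A_surf·T⁴ with A_surf = 4πr² = 2.533 m².
T⁴ = 287.2/(0.68·5.67×10⁻⁸·2.533) = 2.940×10⁹ K⁴.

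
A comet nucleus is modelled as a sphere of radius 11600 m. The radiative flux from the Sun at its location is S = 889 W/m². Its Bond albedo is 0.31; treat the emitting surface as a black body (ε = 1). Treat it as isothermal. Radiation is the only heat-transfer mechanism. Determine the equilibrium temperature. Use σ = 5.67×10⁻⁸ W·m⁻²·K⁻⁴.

At equilibrium, absorbed power = emitted power.
Absorbing cross-section = πr² = 4.227×10⁸ m²; emitting surface = 4πr² = 1.691×10⁹ m² (ratio 4).
(1−a)S·A_cross = εσ·A_surf·T⁴  ⇒  T⁴ = (1−a)S/(4σ).
T⁴ = 0.690·889/(4·5.67×10⁻⁸) = 2.705×10⁹ K⁴.
T = (2.705×10⁹)^(1/4).

T ≈ 228 K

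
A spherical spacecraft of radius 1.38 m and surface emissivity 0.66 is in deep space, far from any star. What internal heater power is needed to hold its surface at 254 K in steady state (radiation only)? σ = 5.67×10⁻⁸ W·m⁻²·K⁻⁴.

P ≈ 3730 W

P = εσ·4πr²·T⁴.
4πr² = 23.93 m²; T⁴ = 4.162×10⁹ K⁴.
P = 0.66·5.67×10⁻⁸·23.93·4.162×10⁹.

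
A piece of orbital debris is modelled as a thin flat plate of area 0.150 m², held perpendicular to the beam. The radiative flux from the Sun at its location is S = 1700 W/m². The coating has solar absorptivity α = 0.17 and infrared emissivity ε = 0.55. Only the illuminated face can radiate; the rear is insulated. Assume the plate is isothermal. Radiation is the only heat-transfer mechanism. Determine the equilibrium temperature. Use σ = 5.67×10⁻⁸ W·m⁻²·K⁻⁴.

At equilibrium, absorbed power = emitted power.
Absorbing cross-section = A = 0.1500 m²; emitting surface = A = 0.1500 m² (ratio 1).
αS·A_cross = εσ·A_surf·T⁴  ⇒  T⁴ = αS/(ε·1σ).
T⁴ = 0.170·1700/(0.55·1·5.67×10⁻⁸) = 9.267×10⁹ K⁴.
T = (9.267×10⁹)^(1/4).

T ≈ 310 K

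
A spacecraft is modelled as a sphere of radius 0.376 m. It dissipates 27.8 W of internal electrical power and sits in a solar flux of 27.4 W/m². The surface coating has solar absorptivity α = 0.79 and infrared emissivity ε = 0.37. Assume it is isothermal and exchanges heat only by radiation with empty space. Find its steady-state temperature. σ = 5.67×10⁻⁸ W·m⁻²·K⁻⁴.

At steady state, absorbed solar power + internal power = radiated power.
Absorbed: α·S·A_cross = 0.79·27.4·0.4441 = 9.614 W (cross-section πr²).
Total input = 9.614 + 27.8 = 37.41 W.
Radiated: εσ·A_surf·T⁴ with A_surf = 4πr² = 1.777 m².
T⁴ = 37.41/(0.37·5.67×10⁻⁸·1.777) = 1.004×10⁹ K⁴.

T ≈ 178 K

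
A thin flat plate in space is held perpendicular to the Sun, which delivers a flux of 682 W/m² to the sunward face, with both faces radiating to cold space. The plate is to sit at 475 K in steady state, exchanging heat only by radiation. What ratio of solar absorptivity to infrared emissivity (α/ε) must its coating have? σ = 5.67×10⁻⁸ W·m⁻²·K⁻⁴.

Balance: αS·A = εσ·2A·T⁴ ⇒ α/ε = 2σT⁴/S.
α/ε = 2·5.67×10⁻⁸·(475)⁴/682 = 2·5.67×10⁻⁸·5.091×10¹⁰/682.

α/ε ≈ 8.46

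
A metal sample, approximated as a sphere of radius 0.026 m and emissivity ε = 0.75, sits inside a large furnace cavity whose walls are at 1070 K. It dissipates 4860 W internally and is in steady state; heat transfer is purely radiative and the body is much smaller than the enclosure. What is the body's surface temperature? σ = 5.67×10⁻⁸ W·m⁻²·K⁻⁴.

T ≈ 1960 K

For a small grey body in a large enclosure, net radiated power = εσA(T⁴ − T_w⁴).
Steady state: P = εσA(T⁴ − T_w⁴) with A = 4πr² = 0.008495 m².
T⁴ = P/(εσA) + T_w⁴ = 4860/(0.75·5.67×10⁻⁸·0.008495) + (1070)⁴
    = 1.345×10¹³ + 1.311×10¹² = 1.476×10¹³ K⁴.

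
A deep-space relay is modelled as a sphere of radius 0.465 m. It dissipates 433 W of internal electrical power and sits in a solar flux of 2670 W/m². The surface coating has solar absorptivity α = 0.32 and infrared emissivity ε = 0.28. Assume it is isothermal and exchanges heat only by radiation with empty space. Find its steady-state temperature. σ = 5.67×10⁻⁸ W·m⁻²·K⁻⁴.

At steady state, absorbed solar power + internal power = radiated power.
Absorbed: α·S·A_cross = 0.32·2670·0.6793 = 580.4 W (cross-section πr²).
Total input = 580.4 + 433 = 1013 W.
Radiated: εσ·A_surf·T⁴ with A_surf = 4πr² = 2.717 m².
T⁴ = 1013/(0.28·5.67×10⁻⁸·2.717) = 2.349×10¹⁰ K⁴.

T ≈ 391 K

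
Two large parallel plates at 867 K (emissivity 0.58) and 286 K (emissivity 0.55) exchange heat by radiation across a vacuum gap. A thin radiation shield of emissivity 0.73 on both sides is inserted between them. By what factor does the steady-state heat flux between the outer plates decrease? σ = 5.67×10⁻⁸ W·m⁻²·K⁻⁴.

Without shield: q₀ = σΔ(T⁴)/(1/ε₁+1/ε₂−1) with denominator 2.542.
With shield the two gaps are in series; the resistances add: (1/ε₁+1/ε_s−1)+(1/ε_s+1/ε₂−1) = 2.094+2.188 = 4.282.
Heat-flux ratio q₀/q = 4.282/2.542.

factor ≈ 1.68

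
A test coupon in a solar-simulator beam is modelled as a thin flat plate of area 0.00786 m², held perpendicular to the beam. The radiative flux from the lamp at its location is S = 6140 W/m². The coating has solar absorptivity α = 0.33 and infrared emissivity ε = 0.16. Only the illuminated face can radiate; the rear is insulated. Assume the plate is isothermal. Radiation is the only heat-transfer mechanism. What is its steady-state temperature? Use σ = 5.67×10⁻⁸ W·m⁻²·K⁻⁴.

At equilibrium, absorbed power = emitted power.
Absorbing cross-section = A = 0.007860 m²; emitting surface = A = 0.007860 m² (ratio 1).
αS·A_cross = εσ·A_surf·T⁴  ⇒  T⁴ = αS/(ε·1σ).
T⁴ = 0.330·6140/(0.16·1·5.67×10⁻⁸) = 2.233×10¹¹ K⁴.
T = (2.233×10¹¹)^(1/4).

T ≈ 687 K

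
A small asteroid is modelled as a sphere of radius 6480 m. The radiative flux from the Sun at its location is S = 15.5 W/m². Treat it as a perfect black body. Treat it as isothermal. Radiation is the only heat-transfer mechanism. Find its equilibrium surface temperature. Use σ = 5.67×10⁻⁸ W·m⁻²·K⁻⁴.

At equilibrium, absorbed power = emitted power.
Absorbing cross-section = πr² = 1.319×10⁸ m²; emitting surface = 4πr² = 5.277×10⁸ m² (ratio 4).
S·A_cross = εσ·A_surf·T⁴  ⇒  T⁴ = S/(4σ).
T⁴ = 1.00·15.5/(4·5.67×10⁻⁸) = 6.834×10⁷ K⁴.
T = (6.834×10⁷)^(1/4).

T ≈ 90.9 K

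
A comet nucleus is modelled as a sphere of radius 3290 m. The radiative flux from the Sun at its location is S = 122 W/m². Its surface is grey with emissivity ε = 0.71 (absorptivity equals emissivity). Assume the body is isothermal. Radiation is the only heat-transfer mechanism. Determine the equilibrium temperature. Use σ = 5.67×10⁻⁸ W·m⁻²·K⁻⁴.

T ≈ 152 K

At equilibrium, absorbed power = emitted power.
Absorbing cross-section = πr² = 3.400×10⁷ m²; emitting surface = 4πr² = 1.360×10⁸ m² (ratio 4).
εS·A_cross = εσ·A_surf·T⁴  ⇒  T⁴ = S/(4σ)   (ε cancels).
T⁴ = 122/(4·5.67×10⁻⁸) = 5.379×10⁸ K⁴.
T = (5.379×10⁸)^(1/4).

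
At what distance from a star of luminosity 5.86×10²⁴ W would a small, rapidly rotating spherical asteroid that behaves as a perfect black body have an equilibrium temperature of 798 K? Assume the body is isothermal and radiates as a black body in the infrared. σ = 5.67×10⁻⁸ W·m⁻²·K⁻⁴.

d ≈ 2.25×10⁹ m

For an isothermal black-emitting sphere, (1−a)S·πr² = σ·4πr²·T⁴ ⇒ S = 4σT⁴/(1−a).
S = 4·5.67×10⁻⁸·(798)⁴/1.00 = 91970 W/m².
Flux falls as S = L/(4πd²), so d = √(L/(4πS)) = √(5.86×10²⁴/(4π·91970)).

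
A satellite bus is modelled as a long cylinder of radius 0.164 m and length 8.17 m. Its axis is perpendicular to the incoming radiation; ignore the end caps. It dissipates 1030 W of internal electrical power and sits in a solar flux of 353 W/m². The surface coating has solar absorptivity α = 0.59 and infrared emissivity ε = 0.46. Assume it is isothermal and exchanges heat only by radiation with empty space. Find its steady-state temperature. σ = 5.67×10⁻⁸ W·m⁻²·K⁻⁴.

At steady state, absorbed solar power + internal power = radiated power.
Absorbed: α·S·A_cross = 0.59·353·2.680 = 558.1 W (cross-section 2rL).
Total input = 558.1 + 1030 = 1588 W.
Radiated: εσ·A_surf·T⁴ with A_surf = 2πrL = 8.419 m².
T⁴ = 1588/(0.46·5.67×10⁻⁸·8.419) = 7.233×10⁹ K⁴.

T ≈ 292 K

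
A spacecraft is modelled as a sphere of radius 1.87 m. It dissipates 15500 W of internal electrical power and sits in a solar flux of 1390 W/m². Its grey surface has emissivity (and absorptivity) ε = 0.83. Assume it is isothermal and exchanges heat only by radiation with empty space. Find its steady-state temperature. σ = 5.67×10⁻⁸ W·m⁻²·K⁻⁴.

At steady state, absorbed solar power + internal power = radiated power.
Absorbed: α·S·A_cross = 0.83·1390·10.99 = 12670 W (cross-section πr²).
Total input = 12670 + 15500 = 28170 W.
Radiated: εσ·A_surf·T⁴ with A_surf = 4πr² = 43.94 m².
T⁴ = 28170/(0.83·5.67×10⁻⁸·43.94) = 1.362×10¹⁰ K⁴.

T ≈ 342 K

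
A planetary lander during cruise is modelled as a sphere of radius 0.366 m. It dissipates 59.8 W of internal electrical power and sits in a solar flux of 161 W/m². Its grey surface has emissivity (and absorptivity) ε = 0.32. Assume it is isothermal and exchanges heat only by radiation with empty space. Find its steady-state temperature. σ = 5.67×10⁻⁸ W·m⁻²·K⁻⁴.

T ≈ 227 K

At steady state, absorbed solar power + internal power = radiated power.
Absorbed: α·S·A_cross = 0.32·161·0.4208 = 21.68 W (cross-section πr²).
Total input = 21.68 + 59.8 = 81.48 W.
Radiated: εσ·A_surf·T⁴ with A_surf = 4πr² = 1.683 m².
T⁴ = 81.48/(0.32·5.67×10⁻⁸·1.683) = 2.668×10⁹ K⁴.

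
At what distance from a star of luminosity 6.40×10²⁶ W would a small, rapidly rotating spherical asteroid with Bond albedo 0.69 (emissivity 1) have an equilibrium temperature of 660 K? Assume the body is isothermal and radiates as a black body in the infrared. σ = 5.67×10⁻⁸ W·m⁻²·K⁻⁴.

d ≈ 1.92×10¹⁰ m

For an isothermal black-emitting sphere, (1−a)S·πr² = σ·4πr²·T⁴ ⇒ S = 4σT⁴/(1−a).
S = 4·5.67×10⁻⁸·(660)⁴/0.310 = 1.388×10⁵ W/m².
Flux falls as S = L/(4πd²), so d = √(L/(4πS)) = √(6.40×10²⁶/(4π·1.388×10⁵)).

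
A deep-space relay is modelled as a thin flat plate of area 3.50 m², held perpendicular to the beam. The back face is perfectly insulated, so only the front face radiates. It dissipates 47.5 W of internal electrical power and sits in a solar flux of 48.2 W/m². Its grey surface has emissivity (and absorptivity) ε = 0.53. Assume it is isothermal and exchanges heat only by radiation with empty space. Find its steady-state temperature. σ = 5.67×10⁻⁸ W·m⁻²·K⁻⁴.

T ≈ 190 K

At steady state, absorbed solar power + internal power = radiated power.
Absorbed: α·S·A_cross = 0.53·48.2·3.500 = 89.41 W (cross-section A).
Total input = 89.41 + 47.5 = 136.9 W.
Radiated: εσ·A_surf·T⁴ with A_surf = A = 3.500 m².
T⁴ = 136.9/(0.53·5.67×10⁻⁸·3.500) = 1.302×10⁹ K⁴.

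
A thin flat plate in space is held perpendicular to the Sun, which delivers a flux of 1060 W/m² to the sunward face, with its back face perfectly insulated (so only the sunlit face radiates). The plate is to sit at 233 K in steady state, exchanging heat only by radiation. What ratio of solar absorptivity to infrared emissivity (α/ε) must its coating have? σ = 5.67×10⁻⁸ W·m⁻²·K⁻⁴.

α/ε ≈ 0.158

Balance: αS·A = εσ·1A·T⁴ ⇒ α/ε = σT⁴/S.
α/ε = 5.67×10⁻⁸·(233)⁴/1060 = 5.67×10⁻⁸·2.947×10⁹/1060.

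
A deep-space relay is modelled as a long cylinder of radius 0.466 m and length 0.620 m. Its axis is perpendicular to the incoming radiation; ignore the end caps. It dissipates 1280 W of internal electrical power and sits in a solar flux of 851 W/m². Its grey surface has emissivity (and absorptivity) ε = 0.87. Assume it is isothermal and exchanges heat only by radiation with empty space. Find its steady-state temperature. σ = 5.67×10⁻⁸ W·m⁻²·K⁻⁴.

T ≈ 372 K

At steady state, absorbed solar power + internal power = radiated power.
Absorbed: α·S·A_cross = 0.87·851·0.5778 = 427.8 W (cross-section 2rL).
Total input = 427.8 + 1280 = 1708 W.
Radiated: εσ·A_surf·T⁴ with A_surf = 2πrL = 1.815 m².
T⁴ = 1708/(0.87·5.67×10⁻⁸·1.815) = 1.907×10¹⁰ K⁴.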